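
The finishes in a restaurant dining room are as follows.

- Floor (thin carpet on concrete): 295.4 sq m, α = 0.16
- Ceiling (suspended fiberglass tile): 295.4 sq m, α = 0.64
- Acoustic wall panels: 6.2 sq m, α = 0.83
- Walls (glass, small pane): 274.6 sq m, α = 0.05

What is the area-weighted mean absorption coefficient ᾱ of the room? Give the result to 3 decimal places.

S = Σ Sᵢ = 295.4 + 295.4 + 6.2 + 274.6 = 871.6 sq m.
Weighted sum Σ Sα = 255.196.
ᾱ = A/S = 0.293.

0.293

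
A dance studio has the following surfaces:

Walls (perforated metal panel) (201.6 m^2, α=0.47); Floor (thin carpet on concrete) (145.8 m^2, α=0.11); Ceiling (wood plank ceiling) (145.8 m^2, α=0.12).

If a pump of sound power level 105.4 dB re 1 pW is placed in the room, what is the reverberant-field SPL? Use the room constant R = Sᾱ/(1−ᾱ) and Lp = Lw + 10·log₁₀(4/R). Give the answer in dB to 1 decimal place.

89.0 dB

A = 128.286 sabins; S = 493.2 m^2.
ᾱ = 128.286/493.2 = 0.2601; R = Sᾱ/(1−ᾱ) = 128.286/(1−0.2601) = 173.383 m^2.
Lp = Lw + 10 log₁₀(4/R) = 105.4 -16.37 = 89.0 dB.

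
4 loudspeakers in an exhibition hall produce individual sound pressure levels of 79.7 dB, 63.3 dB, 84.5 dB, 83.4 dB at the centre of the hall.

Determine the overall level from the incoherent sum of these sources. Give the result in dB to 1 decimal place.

87.8 dB

Sum in the linear (power) domain: Σ 10^(Lᵢ/10) = 10^(79.7/10) + 10^(63.3/10) + 10^(84.5/10) + 10^(83.4/10) = 5.961e+08.
L_total = 10·log₁₀(5.961e+08) = 87.8 dB.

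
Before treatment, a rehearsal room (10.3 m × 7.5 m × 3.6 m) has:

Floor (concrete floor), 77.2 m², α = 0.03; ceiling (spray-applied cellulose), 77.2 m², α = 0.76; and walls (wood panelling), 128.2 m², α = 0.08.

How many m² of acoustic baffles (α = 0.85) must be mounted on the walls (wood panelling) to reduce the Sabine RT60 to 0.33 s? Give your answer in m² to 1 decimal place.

83.7

A₁ = Σ Sᵢαᵢ = 77.2·0.03 + 77.2·0.76 + 128.2·0.08 = 71.244 sabins.
Required A₂ = 0.161·278.1/0.33 = 135.679 sabins.
Absorption to add: 135.679 − 71.244 = 64.435 sabins.
Each m² of panel replacing the walls (wood panelling) adds (0.85 − 0.08) = 0.77 sabins.
Panel area = 64.435 / 0.77 = 83.7 m².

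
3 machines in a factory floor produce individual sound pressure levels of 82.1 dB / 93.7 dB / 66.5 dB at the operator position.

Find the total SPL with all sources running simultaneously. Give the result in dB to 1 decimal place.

94.0 dB

Σ 10^(Lᵢ/10) = 2.511e+09.
Back to dB: 10·log₁₀ Σ = 94.0 dB.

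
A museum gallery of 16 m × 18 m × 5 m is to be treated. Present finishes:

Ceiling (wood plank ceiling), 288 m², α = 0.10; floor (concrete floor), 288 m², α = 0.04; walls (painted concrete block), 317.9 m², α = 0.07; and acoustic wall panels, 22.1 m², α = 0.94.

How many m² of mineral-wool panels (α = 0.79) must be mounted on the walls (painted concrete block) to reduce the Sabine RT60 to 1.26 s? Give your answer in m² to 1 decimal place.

139.8

Equivalent absorption area: A₁ = 288·0.10 + 288·0.04 + 317.9·0.07 + 22.1·0.94 = 83.347 m².
Required A₂ = 0.161·1440/1.26 = 184.000 sabins.
ΔA needed = 184.000 − 83.347 = 100.653 sabins.
Each m² of panel replacing the walls (painted concrete block) adds (0.79 − 0.07) = 0.72 sabins.
Panel area = 100.653 / 0.72 = 139.8 m².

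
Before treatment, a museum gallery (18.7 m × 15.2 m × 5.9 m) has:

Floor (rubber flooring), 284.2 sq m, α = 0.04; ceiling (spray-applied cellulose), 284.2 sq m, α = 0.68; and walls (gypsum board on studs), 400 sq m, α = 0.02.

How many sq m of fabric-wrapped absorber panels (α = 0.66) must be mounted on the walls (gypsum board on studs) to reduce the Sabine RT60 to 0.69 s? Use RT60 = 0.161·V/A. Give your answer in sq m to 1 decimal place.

A₁ = Σ Sᵢαᵢ = 284.2*0.04 + 284.2*0.68 + 400*0.02 = 212.624 sabins.
Required A₂ = 0.161·1677.016/0.69 = 391.304 sabins.
ΔA needed = 391.304 − 212.624 = 178.680 sabins.
Each sq m of panel replacing the walls (gypsum board on studs) adds (0.66 − 0.02) = 0.64 sabins.
Panel area = 178.680 / 0.64 = 279.2 sq m.

279.2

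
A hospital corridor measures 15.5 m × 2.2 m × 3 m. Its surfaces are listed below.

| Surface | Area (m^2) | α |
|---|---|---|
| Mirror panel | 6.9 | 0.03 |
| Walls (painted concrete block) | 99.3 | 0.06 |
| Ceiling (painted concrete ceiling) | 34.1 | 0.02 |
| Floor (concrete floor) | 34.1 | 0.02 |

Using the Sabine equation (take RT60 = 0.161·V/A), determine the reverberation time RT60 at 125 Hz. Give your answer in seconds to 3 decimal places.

A = Σ Sᵢαᵢ = 6.9*0.03 + 99.3*0.06 + 34.1*0.02 + 34.1*0.02 = 7.529 sabins.
V = 15.5·2.2·3 = 102.3 m³.
RT60 = 0.161 · V / A = 0.161 × 102.3 / 7.529 = 2.188 s.

2.188 seconds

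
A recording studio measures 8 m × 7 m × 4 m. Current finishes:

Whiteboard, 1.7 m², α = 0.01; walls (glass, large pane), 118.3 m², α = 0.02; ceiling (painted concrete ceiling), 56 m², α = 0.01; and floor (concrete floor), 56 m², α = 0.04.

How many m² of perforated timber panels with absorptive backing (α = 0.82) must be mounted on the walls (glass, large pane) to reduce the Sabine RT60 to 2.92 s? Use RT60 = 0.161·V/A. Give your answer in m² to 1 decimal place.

9.0

Summing Sᵢαᵢ: 0.017 + 2.366 + 0.560 + 2.240 → A₁ = 5.183 sabins.
Required A₂ = 0.161·224/2.92 = 12.351 sabins.
Absorption to add: 12.351 − 5.183 = 7.168 sabins.
Net gain per m²: Δα = 0.82 − 0.02 = 0.80.
Area = ΔA/Δα = 7.168/0.80 = 9.0 m².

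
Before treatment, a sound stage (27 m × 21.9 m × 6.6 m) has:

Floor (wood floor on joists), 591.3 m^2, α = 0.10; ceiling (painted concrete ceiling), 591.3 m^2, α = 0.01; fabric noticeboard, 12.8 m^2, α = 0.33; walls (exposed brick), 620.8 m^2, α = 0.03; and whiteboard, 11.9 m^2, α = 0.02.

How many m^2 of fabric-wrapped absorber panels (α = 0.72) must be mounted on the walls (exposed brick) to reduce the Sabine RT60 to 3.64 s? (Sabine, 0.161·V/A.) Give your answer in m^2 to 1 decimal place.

A₁ = Σ Sᵢαᵢ = 591.3·0.10 + 591.3·0.01 + 12.8·0.33 + 620.8·0.03 + 11.9·0.02 = 88.129 sabins.
Required A₂ = 0.161·3902.58/3.64 = 172.614 sabins.
ΔA needed = 172.614 − 88.129 = 84.485 sabins.
Each m^2 of panel replacing the walls (exposed brick) adds (0.72 − 0.03) = 0.69 sabins.
Panel area = 84.485 / 0.69 = 122.4 m^2.

122.4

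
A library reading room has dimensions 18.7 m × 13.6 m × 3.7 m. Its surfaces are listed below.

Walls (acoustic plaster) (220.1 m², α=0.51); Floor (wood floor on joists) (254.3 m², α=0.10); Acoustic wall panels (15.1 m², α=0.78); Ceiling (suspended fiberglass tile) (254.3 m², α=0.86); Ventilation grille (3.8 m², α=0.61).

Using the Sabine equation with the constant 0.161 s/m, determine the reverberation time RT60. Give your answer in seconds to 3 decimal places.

0.409 seconds

Total absorption A = 220.1×0.51 + 254.3×0.10 + 15.1×0.78 + 254.3×0.86 + 3.8×0.61
  = 112.251 + 25.430 + 11.778 + 218.698 + 2.318 = 370.475 m² sabins.
V = 18.7·13.6·3.7 = 940.984 m³.
RT60 = 0.161 · V / A = 0.161 × 940.984 / 370.475 = 0.409 s.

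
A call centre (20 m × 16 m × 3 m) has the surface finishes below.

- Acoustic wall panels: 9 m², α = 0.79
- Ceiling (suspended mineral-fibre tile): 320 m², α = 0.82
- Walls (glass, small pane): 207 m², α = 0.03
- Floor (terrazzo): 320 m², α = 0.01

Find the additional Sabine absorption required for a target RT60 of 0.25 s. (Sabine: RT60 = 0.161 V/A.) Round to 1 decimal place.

Summing Sᵢαᵢ: 7.110 + 262.400 + 6.210 + 3.200 → A₁ = 278.920 sabins.
Target A₂ = 0.161·960/0.25 = 618.240 sabins (V = 960 m³).
Additional absorption ΔA = 618.240 − 278.920 = 339.3 sabins.

339.3 sabins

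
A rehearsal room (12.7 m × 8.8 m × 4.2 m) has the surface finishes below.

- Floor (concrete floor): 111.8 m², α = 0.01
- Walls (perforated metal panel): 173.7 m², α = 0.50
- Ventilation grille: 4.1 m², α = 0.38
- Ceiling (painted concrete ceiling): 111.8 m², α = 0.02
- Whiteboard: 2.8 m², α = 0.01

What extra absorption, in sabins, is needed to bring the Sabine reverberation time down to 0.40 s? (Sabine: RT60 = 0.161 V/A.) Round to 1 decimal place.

Equivalent absorption area: A₁ = 111.8*0.01 + 173.7*0.50 + 4.1*0.38 + 111.8*0.02 + 2.8*0.01 = 91.790 m².
For T = 0.40 s, need A₂ = 0.161·V/T = 0.161·469.392/0.40 = 188.930 sabins.
Additional absorption ΔA = 188.930 − 91.790 = 97.1 sabins.

97.1 sabins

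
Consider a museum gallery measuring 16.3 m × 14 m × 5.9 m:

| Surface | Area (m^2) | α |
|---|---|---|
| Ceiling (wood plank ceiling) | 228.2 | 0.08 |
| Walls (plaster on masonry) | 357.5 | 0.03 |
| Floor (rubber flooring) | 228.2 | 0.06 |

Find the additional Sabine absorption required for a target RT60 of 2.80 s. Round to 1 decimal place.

34.7 sabins

Summing Sᵢαᵢ: 18.256 + 10.725 + 13.692 → A₁ = 42.673 sabins.
V = 1346.38 m³. Required absorption A₂ = 0.161 × 1346.38 / 2.80 = 77.417 sabins.
ΔA = A₂ − A₁ = 77.417 − 42.673 = 34.7 sabins.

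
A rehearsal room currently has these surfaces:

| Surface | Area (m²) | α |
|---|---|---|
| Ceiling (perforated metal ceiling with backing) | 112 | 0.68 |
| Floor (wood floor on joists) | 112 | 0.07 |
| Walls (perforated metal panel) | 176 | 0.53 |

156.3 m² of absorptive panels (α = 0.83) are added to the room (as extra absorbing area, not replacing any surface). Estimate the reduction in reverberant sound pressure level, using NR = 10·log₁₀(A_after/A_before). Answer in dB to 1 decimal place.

2.4 dB

Equivalent absorption area: A_before = 112·0.68 + 112·0.07 + 176·0.53 = 177.280 m².
Added absorption = 156.3 × 0.83 = 129.729 sabins.
New total A_after = 307.009 sabins.
Reduction = 10 log₁₀(A_after/A_before) = 10 log₁₀(1.7318) = 2.4 dB.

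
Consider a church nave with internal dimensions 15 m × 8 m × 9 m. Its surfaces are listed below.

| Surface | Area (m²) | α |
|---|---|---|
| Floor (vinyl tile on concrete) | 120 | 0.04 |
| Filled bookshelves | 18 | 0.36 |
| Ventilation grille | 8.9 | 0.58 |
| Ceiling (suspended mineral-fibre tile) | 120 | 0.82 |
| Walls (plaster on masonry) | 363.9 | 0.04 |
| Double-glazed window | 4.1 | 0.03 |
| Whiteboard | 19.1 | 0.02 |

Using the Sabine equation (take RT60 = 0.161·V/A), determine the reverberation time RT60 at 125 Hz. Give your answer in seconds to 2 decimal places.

1.34 sec

Total absorption A = 120*0.04 + 18*0.36 + 8.9*0.58 + 120*0.82 + 363.9*0.04 + 4.1*0.03 + 19.1*0.02
  = 4.800 + 6.480 + 5.162 + 98.400 + 14.556 + 0.123 + 0.382 = 129.903 m² sabins.
Volume V = 15 × 8 × 9 = 1080 m³.
Sabine: RT60 = 0.161 × 1080 / 129.903 = 1.34 s.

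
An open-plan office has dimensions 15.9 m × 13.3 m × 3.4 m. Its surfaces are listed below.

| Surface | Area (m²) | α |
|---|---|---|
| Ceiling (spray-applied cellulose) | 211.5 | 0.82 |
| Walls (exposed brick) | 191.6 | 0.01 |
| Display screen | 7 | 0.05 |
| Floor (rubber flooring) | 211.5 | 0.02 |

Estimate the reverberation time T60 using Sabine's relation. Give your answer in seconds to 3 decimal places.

0.643 sec

Total absorption A = 211.5*0.82 + 191.6*0.01 + 7*0.05 + 211.5*0.02
  = 173.430 + 1.916 + 0.350 + 4.230 = 179.926 m² sabins.
Room volume: 718.998 m³.
T = 0.161 V/A = 0.161·718.998/179.926 = 0.643 s.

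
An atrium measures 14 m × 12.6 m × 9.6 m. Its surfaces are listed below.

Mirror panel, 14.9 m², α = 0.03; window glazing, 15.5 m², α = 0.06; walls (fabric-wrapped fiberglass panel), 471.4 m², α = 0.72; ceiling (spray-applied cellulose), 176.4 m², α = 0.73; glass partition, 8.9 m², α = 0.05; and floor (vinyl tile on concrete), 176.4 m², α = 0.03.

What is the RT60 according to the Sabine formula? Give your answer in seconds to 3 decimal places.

0.574 seconds

Total absorption A = 14.9·0.03 + 15.5·0.06 + 471.4·0.72 + 176.4·0.73 + 8.9·0.05 + 176.4·0.03
  = 0.447 + 0.930 + 339.408 + 128.772 + 0.445 + 5.292 = 475.294 m² sabins.
Room volume: 1693.44 m³.
Sabine: RT60 = 0.161 × 1693.44 / 475.294 = 0.574 s.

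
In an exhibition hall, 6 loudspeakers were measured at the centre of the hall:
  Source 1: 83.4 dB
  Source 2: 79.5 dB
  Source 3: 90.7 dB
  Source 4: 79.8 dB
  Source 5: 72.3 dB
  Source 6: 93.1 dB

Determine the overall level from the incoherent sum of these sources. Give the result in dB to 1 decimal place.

Σ 10^(Lᵢ/10) = 3.637e+09.
L_total = 10·log₁₀(3.637e+09) = 95.6 dB.

95.6 dB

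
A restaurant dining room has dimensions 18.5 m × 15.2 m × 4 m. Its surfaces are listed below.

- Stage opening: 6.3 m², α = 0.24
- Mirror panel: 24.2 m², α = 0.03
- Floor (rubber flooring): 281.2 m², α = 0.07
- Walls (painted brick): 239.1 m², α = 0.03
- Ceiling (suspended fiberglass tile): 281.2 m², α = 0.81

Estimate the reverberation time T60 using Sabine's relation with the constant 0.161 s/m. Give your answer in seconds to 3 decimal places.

0.705 sec

Summing Sᵢαᵢ: 1.512 + 0.726 + 19.684 + 7.173 + 227.772 → A = 256.867 sabins.
Volume V = 18.5 × 15.2 × 4 = 1124.8 m³.
RT60 = 0.161 · V / A = 0.161 × 1124.8 / 256.867 = 0.705 s.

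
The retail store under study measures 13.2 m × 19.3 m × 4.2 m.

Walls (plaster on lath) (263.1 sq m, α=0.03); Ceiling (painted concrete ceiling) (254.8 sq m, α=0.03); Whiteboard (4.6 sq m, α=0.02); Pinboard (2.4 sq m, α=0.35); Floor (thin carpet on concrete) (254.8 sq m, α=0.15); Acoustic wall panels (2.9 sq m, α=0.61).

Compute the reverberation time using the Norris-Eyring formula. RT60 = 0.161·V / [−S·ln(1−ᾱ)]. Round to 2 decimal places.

2.94 seconds

S = Σ Sᵢ = 782.6 sq m.
Σ(Sᵢαᵢ) = 263.1·0.03 + 254.8·0.03 + 4.6·0.02 + 2.4·0.35 + 254.8·0.15 + 2.9·0.61 = 56.458.
Mean coefficient ᾱ = A/S = 0.0721.
Eyring denominator: −S ln(1−ᾱ) = 58.563.
V = 13.2 × 19.3 × 4.2 = 1069.992 m³.
T = 0.161·V/[−S·ln(1−ᾱ)] = 0.161·1069.992/58.563 = 2.94 s.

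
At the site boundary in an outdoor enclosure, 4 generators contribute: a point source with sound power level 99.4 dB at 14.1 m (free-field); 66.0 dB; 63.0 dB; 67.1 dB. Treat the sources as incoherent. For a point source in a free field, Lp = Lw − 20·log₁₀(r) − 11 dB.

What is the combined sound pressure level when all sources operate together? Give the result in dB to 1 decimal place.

Source at 14.1 m: Lp = 99.4 − 20·log₁₀(14.1) − 11 = 65.4 dB.
Converting to relative power and adding: 10^(65.4/10) + 10^(66.0/10) + 10^(63.0/10) + 10^(67.1/10) = 1.457e+07.
Back to dB: 10·log₁₀ Σ = 71.6 dB.

71.6 dB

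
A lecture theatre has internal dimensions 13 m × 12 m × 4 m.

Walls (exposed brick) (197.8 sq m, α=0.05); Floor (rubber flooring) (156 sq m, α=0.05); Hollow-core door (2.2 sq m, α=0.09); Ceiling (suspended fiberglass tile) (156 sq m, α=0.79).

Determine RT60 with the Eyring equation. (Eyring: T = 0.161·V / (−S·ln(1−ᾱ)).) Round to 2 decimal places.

0.61 seconds

Total surface area S = 197.8 + 156 + 2.2 + 156 = 512.0 sq m.
Σ(Sᵢαᵢ) = 197.8·0.05 + 156·0.05 + 2.2·0.09 + 156·0.79 = 141.128.
Mean coefficient ᾱ = A/S = 0.2756.
−S·ln(1−ᾱ) = −512.0 × ln(1 − 0.2756) = 165.075.
V = 13 × 12 × 4 = 624 m³.
RT60 = 0.161 × 624 / 165.075 = 0.61 s.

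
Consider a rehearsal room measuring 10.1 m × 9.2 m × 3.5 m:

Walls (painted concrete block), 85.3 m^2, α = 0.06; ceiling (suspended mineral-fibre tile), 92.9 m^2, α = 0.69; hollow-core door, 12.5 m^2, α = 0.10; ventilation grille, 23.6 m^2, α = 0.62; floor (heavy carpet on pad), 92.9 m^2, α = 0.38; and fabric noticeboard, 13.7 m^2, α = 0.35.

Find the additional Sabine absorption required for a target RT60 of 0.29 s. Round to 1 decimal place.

55.4 sabins

A₁ = Σ Sᵢαᵢ = 85.3·0.06 + 92.9·0.69 + 12.5·0.10 + 23.6·0.62 + 92.9·0.38 + 13.7·0.35 = 125.198 sabins.
V = 325.22 m³. Required absorption A₂ = 0.161 × 325.22 / 0.29 = 180.553 sabins.
ΔA = A₂ − A₁ = 180.553 − 125.198 = 55.4 sabins.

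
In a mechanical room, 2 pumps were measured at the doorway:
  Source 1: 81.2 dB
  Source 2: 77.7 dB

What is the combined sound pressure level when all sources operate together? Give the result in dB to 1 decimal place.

82.8 dB

Σ 10^(Lᵢ/10) = 1.907e+08.
Combined level = 10 log₁₀(1.907e+08) = 82.8 dB.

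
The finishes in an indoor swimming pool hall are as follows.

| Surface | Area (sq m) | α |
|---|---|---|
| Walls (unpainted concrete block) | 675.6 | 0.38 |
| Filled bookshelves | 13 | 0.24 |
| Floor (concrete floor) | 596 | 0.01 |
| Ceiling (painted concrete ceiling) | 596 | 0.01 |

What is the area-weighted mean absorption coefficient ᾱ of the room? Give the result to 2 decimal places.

0.14

S = Σ Sᵢ = 675.6 + 13 + 596 + 596 = 1880.6 sq m.
A = 675.6*0.38 + 13*0.24 + 596*0.01 + 596*0.01 = 271.768 sabins.
ᾱ = A/S = 0.14.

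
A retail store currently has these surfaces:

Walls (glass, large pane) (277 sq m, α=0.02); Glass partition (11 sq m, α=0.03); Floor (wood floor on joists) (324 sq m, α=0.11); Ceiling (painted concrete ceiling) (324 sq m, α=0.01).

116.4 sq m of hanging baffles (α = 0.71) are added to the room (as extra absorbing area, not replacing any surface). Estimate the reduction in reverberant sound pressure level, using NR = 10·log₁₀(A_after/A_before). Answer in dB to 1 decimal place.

Equivalent absorption area: A_before = 277*0.02 + 11*0.03 + 324*0.11 + 324*0.01 = 44.750 sq m.
Treatment contributes 116.4·0.71 = 82.644 sabins.
New total A_after = 127.394 sabins.
NR = 10·log₁₀(127.394/44.750) = 4.5 dB.

4.5 dB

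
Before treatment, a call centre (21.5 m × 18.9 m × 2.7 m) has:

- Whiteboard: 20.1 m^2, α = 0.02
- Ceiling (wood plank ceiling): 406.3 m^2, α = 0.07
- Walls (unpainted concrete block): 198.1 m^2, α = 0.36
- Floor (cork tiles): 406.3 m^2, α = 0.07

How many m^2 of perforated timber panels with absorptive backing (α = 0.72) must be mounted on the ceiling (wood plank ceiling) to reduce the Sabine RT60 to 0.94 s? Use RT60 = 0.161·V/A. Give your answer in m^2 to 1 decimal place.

Total absorption A₁ = 20.1*0.02 + 406.3*0.07 + 198.1*0.36 + 406.3*0.07
  = 0.402 + 28.441 + 71.316 + 28.441 = 128.600 m^2 sabins.
V = 1097.145 m³. Target absorption A₂ = 0.161 × 1097.145 / 0.94 = 187.915 sabins.
ΔA needed = 187.915 − 128.600 = 59.315 sabins.
Net gain per m^2: Δα = 0.72 − 0.07 = 0.65.
Panel area = 59.315 / 0.65 = 91.3 m^2.

91.3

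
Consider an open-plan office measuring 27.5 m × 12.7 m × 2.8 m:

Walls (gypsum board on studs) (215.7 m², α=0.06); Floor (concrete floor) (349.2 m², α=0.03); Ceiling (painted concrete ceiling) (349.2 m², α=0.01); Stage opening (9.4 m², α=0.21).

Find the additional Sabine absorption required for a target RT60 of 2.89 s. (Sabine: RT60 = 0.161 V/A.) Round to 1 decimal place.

Equivalent absorption area: A₁ = 215.7·0.06 + 349.2·0.03 + 349.2·0.01 + 9.4·0.21 = 28.884 m².
Target A₂ = 0.161·977.9/2.89 = 54.478 sabins (V = 977.9 m³).
Additional absorption ΔA = 54.478 − 28.884 = 25.6 sabins.

25.6 sabins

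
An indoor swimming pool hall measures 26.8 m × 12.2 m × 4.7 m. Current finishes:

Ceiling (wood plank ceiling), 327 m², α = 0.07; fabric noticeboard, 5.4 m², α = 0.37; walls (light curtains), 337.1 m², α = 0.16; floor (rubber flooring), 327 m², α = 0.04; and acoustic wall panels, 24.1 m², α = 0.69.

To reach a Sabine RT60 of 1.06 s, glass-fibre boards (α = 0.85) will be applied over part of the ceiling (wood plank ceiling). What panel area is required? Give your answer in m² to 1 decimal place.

Equivalent absorption area: A₁ = 327×0.07 + 5.4×0.37 + 337.1×0.16 + 327×0.04 + 24.1×0.69 = 108.533 m².
V = 1536.712 m³. Target absorption A₂ = 0.161 × 1536.712 / 1.06 = 233.406 sabins.
ΔA needed = 233.406 − 108.533 = 124.873 sabins.
Each m² of panel replacing the ceiling (wood plank ceiling) adds (0.85 − 0.07) = 0.78 sabins.
Area = ΔA/Δα = 124.873/0.78 = 160.1 m².

160.1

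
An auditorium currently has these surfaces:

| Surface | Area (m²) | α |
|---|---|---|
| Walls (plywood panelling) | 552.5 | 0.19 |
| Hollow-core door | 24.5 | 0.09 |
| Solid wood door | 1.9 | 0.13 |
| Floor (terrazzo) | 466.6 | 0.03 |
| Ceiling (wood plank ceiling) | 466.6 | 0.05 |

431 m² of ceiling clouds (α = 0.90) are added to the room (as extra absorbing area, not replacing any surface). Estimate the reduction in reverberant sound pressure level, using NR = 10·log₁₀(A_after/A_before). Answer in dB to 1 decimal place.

5.7 dB

A_before = Σ Sᵢαᵢ = 552.5·0.19 + 24.5·0.09 + 1.9·0.13 + 466.6·0.03 + 466.6·0.05 = 144.755 sabins.
Added absorption = 431 × 0.90 = 387.900 sabins.
A_after = 144.755 + 387.900 = 532.655 sabins.
NR = 10·log₁₀(532.655/144.755) = 5.7 dB.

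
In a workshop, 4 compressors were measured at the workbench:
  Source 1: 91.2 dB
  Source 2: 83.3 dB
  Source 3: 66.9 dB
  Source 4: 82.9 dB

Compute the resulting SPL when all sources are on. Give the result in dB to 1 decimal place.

92.4 dB

Sum in the linear (power) domain: Σ 10^(Lᵢ/10) = 10^(91.2/10) + 10^(83.3/10) + 10^(66.9/10) + 10^(82.9/10) = 1.732e+09.
L_total = 10·log₁₀(1.732e+09) = 92.4 dB.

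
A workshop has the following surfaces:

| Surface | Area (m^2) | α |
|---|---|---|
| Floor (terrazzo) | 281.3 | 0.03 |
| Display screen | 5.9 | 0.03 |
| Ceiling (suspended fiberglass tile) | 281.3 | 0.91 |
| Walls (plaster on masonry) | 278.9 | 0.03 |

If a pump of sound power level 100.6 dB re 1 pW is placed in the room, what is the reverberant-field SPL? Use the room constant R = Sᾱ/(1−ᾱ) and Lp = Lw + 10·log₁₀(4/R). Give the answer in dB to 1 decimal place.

Σ(Sᵢαᵢ) = 281.3×0.03 + 5.9×0.03 + 281.3×0.91 + 278.9×0.03 = 272.966; total area S = 847.4 m^2.
ᾱ = 272.966/847.4 = 0.3221; R = Sᾱ/(1−ᾱ) = 272.966/(1−0.3221) = 402.664 m^2.
Lp = Lw + 10 log₁₀(4/R) = 100.6 -20.03 = 80.6 dB.

80.6 dB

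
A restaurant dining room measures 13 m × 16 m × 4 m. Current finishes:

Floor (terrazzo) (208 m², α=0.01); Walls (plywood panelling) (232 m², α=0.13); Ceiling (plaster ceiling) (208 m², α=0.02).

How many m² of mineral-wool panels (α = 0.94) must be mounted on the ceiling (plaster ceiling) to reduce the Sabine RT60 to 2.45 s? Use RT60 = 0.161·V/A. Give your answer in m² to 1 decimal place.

19.9

A₁ = Σ Sᵢαᵢ = 208×0.01 + 232×0.13 + 208×0.02 = 36.400 sabins.
V = 832 m³. Target absorption A₂ = 0.161 × 832 / 2.45 = 54.674 sabins.
Absorption to add: 54.674 − 36.400 = 18.274 sabins.
Net gain per m²: Δα = 0.94 − 0.02 = 0.92.
Area = ΔA/Δα = 18.274/0.92 = 19.9 m².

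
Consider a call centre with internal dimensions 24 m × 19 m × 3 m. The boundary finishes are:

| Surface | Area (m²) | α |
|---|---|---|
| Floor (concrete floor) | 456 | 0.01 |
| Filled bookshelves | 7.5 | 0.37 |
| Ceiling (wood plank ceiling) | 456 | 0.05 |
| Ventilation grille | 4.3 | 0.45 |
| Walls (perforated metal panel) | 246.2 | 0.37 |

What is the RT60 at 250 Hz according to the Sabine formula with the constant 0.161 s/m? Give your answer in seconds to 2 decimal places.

Equivalent absorption area: A = 456·0.01 + 7.5·0.37 + 456·0.05 + 4.3·0.45 + 246.2·0.37 = 123.164 m².
V = 24·19·3 = 1368 m³.
RT60 = 0.161 · V / A = 0.161 × 1368 / 123.164 = 1.79 s.

1.79 s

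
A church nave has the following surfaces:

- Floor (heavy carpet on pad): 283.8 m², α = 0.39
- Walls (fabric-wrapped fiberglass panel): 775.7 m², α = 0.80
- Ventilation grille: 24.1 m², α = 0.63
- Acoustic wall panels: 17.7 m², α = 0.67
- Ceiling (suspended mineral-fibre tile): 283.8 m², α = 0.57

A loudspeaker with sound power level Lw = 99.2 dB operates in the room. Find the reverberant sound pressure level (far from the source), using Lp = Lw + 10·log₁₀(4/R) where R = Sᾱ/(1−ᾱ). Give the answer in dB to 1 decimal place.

70.8 dB

A = 920.050 sabins; S = 1385.1 m².
ᾱ = 920.050/1385.1 = 0.6642; R = Sᾱ/(1−ᾱ) = 920.050/(1−0.6642) = 2739.875 m².
Lp = 99.2 + 10·log₁₀(4/2739.875) = 99.2 + (-28.36) = 70.8 dB.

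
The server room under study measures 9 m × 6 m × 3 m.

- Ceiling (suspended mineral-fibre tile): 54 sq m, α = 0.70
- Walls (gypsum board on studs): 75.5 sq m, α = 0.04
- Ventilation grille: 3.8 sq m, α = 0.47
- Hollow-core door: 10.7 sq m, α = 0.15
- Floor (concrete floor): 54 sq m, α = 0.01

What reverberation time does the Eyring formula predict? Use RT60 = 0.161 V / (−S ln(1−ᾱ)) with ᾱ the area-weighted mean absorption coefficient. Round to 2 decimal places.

S = Σ Sᵢ = 198.0 sq m.
Absorption A = 54·0.70 + 75.5·0.04 + 3.8·0.47 + 10.7·0.15 + 54·0.01 = 44.751 sabins.
ᾱ = 44.751 / 198.0 = 0.2260.
−S·ln(1−ᾱ) = −198.0 × ln(1 − 0.2260) = 50.724.
V = 9 × 6 × 3 = 162 m³.
RT60 = 0.161 × 162 / 50.724 = 0.51 s.

0.51 s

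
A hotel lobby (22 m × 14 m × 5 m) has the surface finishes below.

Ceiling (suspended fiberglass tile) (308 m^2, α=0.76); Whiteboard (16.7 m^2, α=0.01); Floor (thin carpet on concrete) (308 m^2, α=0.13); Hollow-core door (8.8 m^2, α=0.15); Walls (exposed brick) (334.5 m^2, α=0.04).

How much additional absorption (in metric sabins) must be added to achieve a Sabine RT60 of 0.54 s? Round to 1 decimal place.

Summing Sᵢαᵢ: 234.080 + 0.167 + 40.040 + 1.320 + 13.380 → A₁ = 288.987 sabins.
V = 1540 m³. Required absorption A₂ = 0.161 × 1540 / 0.54 = 459.148 sabins.
Shortfall: 459.148 − 288.987 = 170.2 sabins.

170.2 sabins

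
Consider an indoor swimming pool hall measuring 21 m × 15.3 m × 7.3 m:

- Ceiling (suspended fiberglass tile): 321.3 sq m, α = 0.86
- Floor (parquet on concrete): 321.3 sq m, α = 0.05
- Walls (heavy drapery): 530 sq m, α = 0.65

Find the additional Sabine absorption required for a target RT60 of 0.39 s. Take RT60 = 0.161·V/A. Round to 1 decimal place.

Equivalent absorption area: A₁ = 321.3·0.86 + 321.3·0.05 + 530·0.65 = 636.883 sq m.
V = 2345.49 m³. Required absorption A₂ = 0.161 × 2345.49 / 0.39 = 968.266 sabins.
Additional absorption ΔA = 968.266 − 636.883 = 331.4 sabins.

331.4 sabins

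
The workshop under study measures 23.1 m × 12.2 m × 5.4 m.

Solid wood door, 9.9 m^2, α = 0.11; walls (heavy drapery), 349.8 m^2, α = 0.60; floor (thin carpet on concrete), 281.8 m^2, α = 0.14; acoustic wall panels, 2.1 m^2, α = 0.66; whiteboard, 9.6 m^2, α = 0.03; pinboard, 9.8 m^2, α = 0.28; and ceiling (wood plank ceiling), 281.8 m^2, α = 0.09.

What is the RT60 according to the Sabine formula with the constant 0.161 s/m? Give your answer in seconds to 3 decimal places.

Summing Sᵢαᵢ: 1.089 + 209.880 + 39.452 + 1.386 + 0.288 + 2.744 + 25.362 → A = 280.201 sabins.
Volume V = 23.1 × 12.2 × 5.4 = 1521.828 m³.
RT60 = 0.161 · V / A = 0.161 × 1521.828 / 280.201 = 0.874 s.

0.874 sec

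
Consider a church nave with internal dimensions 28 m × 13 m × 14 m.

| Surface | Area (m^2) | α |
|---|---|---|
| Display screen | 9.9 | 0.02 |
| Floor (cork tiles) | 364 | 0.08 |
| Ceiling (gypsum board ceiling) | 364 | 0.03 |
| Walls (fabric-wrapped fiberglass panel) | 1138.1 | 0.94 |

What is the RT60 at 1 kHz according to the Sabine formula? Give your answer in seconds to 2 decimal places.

Total absorption A = 9.9*0.02 + 364*0.08 + 364*0.03 + 1138.1*0.94
  = 0.198 + 29.120 + 10.920 + 1069.814 = 1110.052 m^2 sabins.
Volume V = 28 × 13 × 14 = 5096 m³.
RT60 = 0.161 · V / A = 0.161 × 5096 / 1110.052 = 0.74 s.

0.74 s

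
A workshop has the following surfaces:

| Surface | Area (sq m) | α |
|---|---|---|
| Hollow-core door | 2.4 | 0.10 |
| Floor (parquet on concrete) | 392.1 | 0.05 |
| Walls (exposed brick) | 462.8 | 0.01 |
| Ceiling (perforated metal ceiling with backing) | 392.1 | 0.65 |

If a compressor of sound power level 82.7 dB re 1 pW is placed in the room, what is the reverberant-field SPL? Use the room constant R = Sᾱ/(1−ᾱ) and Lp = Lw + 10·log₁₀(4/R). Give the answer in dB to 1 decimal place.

A = 279.338 sabins; S = 1249.4 sq m.
ᾱ = 0.2236, so room constant R = A/(1−ᾱ) = 359.786 sq m.
Lp = 82.7 + 10·log₁₀(4/359.786) = 82.7 + (-19.54) = 63.2 dB.

63.2 dB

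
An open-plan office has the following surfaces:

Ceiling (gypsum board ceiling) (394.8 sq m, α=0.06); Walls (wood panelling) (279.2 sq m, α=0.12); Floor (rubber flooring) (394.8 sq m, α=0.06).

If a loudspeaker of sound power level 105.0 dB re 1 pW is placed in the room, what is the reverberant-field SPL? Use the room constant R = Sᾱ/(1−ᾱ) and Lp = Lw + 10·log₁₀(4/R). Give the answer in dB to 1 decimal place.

Σ(Sᵢαᵢ) = 394.8×0.06 + 279.2×0.12 + 394.8×0.06 = 80.880; total area S = 1068.8 sq m.
ᾱ = 0.0757, so room constant R = A/(1−ᾱ) = 87.504 sq m.
Lp = 105.0 + 10·log₁₀(4/87.504) = 105.0 + (-13.40) = 91.6 dB.

91.6 dB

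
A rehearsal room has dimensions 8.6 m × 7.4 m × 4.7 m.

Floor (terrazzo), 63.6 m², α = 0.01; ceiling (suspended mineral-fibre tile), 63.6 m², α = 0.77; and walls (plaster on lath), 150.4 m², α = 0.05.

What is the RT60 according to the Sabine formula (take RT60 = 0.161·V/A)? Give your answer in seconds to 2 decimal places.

Summing Sᵢαᵢ: 0.636 + 48.972 + 7.520 → A = 57.128 sabins.
V = 8.6·7.4·4.7 = 299.108 m³.
RT60 = 0.161 · V / A = 0.161 × 299.108 / 57.128 = 0.84 s.

0.84 s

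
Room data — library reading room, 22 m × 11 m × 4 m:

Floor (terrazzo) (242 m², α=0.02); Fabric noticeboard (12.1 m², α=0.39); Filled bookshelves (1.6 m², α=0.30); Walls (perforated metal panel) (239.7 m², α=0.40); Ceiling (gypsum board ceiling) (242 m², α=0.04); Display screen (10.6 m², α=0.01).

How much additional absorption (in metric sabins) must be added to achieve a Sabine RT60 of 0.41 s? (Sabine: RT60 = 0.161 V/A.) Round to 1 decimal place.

Summing Sᵢαᵢ: 4.840 + 4.719 + 0.480 + 95.880 + 9.680 + 0.106 → A₁ = 115.705 sabins.
For T = 0.41 s, need A₂ = 0.161·V/T = 0.161·968/0.41 = 380.117 sabins.
Shortfall: 380.117 − 115.705 = 264.4 sabins.

264.4 sabins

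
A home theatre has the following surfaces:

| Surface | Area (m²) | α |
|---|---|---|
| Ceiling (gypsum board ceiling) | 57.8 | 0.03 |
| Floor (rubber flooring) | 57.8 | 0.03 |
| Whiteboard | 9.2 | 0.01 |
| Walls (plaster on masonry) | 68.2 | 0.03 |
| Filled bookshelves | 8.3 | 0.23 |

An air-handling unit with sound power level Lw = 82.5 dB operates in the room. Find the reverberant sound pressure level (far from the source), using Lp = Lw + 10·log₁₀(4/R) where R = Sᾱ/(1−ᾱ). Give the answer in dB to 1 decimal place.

A = 7.515 sabins; S = 201.3 m².
ᾱ = 0.0373, so room constant R = A/(1−ᾱ) = 7.806 m².
Lp = Lw + 10 log₁₀(4/R) = 82.5 -2.90 = 79.6 dB.

79.6 dB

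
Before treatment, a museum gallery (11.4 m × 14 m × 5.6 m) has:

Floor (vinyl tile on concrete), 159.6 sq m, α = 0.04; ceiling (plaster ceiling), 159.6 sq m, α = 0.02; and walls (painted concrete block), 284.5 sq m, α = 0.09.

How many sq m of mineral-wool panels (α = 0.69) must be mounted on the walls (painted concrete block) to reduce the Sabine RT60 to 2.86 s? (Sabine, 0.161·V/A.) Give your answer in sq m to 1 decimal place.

25.2

Summing Sᵢαᵢ: 6.384 + 3.192 + 25.605 → A₁ = 35.181 sabins.
V = 893.76 m³. Target absorption A₂ = 0.161 × 893.76 / 2.86 = 50.313 sabins.
ΔA needed = 50.313 − 35.181 = 15.132 sabins.
Each sq m of panel replacing the walls (painted concrete block) adds (0.69 − 0.09) = 0.60 sabins.
Panel area = 15.132 / 0.60 = 25.2 sq m.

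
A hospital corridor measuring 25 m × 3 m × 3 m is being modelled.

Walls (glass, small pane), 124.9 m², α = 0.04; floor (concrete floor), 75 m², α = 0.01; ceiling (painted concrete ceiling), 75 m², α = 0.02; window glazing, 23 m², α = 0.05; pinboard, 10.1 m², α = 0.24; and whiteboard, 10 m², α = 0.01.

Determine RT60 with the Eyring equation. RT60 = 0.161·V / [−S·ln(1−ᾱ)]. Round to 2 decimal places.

3.26 s

Total surface area S = 124.9 + 75 + 75 + 23 + 10.1 + 10 = 318.0 m².
Σ(Sᵢαᵢ) = 124.9·0.04 + 75·0.01 + 75·0.02 + 23·0.05 + 10.1·0.24 + 10·0.01 = 10.920.
ᾱ = 10.920 / 318.0 = 0.0343.
−S·ln(1−ᾱ) = −318.0 × ln(1 − 0.0343) = 11.099.
V = 25 × 3 × 3 = 225 m³.
T = 0.161·V/[−S·ln(1−ᾱ)] = 0.161·225/11.099 = 3.26 s.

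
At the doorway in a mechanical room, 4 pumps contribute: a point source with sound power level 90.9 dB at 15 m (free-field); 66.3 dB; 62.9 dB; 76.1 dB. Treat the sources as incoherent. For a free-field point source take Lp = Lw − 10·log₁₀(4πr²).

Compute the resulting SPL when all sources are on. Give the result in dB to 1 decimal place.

76.8 dB

Source at 15 m: Lp = 90.9 − 10·log₁₀(4π·15²) = 90.9 − 10·log₁₀(2827.433) = 56.4 dB.
Σ 10^(Lᵢ/10) = 4.739e+07.
Back to dB: 10·log₁₀ Σ = 76.8 dB.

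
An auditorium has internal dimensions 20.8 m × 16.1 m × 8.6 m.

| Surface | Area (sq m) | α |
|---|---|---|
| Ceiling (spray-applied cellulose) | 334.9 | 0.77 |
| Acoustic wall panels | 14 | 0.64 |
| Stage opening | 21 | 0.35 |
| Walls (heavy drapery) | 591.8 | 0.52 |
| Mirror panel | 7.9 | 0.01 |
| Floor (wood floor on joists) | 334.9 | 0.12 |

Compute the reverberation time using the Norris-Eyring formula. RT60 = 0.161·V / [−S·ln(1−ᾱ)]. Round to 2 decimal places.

0.55 s

S = Σ Sᵢ = 1304.5 sq m.
Absorption A = 334.9·0.77 + 14·0.64 + 21·0.35 + 591.8·0.52 + 7.9·0.01 + 334.9·0.12 = 622.186 sabins.
Mean coefficient ᾱ = A/S = 0.4770.
Eyring denominator: −S ln(1−ᾱ) = 845.543.
V = 20.8 × 16.1 × 8.6 = 2879.968 m³.
T = 0.161·V/[−S·ln(1−ᾱ)] = 0.161·2879.968/845.543 = 0.55 s.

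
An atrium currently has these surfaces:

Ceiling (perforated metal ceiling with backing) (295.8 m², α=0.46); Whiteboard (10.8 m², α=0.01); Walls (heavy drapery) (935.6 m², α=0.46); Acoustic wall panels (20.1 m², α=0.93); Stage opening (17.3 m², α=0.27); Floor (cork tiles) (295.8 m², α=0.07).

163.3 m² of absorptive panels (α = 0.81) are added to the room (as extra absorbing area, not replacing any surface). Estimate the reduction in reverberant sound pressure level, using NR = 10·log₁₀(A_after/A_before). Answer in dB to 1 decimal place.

Equivalent absorption area: A_before = 295.8·0.46 + 10.8·0.01 + 935.6·0.46 + 20.1·0.93 + 17.3·0.27 + 295.8·0.07 = 610.622 m².
Added absorption = 163.3 × 0.81 = 132.273 sabins.
A_after = 610.622 + 132.273 = 742.895 sabins.
NR = 10·log₁₀(742.895/610.622) = 0.9 dB.

0.9 dB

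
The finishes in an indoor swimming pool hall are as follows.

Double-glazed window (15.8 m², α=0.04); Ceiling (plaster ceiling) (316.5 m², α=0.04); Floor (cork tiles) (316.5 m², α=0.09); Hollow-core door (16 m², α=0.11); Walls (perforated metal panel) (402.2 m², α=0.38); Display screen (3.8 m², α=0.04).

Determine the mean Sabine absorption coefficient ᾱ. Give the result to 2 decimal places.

0.18

Total surface area S = 1070.8 m².
Weighted sum Σ Sα = 196.525.
ᾱ = 196.525 / 1070.8 = 0.18.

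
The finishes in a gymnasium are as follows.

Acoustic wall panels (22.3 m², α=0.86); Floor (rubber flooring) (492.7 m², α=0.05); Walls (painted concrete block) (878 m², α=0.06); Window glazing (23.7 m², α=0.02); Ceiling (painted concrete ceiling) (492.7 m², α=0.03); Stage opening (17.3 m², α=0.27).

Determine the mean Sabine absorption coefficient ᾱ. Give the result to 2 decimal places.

Total surface area S = 1926.7 m².
A = 22.3*0.86 + 492.7*0.05 + 878*0.06 + 23.7*0.02 + 492.7*0.03 + 17.3*0.27 = 116.419 sabins.
ᾱ = A/S = 0.06.

0.06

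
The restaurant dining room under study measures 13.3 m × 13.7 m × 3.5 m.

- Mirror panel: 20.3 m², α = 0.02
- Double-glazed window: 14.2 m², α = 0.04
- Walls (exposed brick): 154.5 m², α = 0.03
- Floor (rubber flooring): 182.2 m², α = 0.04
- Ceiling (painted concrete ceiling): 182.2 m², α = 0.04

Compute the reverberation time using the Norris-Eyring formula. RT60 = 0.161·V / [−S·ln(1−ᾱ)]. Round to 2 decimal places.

4.99 seconds

S = Σ Sᵢ = 553.4 m².
Absorption A = 20.3·0.02 + 14.2·0.04 + 154.5·0.03 + 182.2·0.04 + 182.2·0.04 = 20.185 sabins.
Mean coefficient ᾱ = A/S = 0.0365.
Eyring denominator: −S ln(1−ᾱ) = 20.577.
V = 13.3 × 13.7 × 3.5 = 637.735 m³.
T = 0.161·V/[−S·ln(1−ᾱ)] = 0.161·637.735/20.577 = 4.99 s.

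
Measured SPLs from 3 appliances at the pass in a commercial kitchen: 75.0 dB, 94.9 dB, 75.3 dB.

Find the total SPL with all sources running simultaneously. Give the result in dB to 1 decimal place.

95.0 dB

Sum in the linear (power) domain: Σ 10^(Lᵢ/10) = 10^(75.0/10) + 10^(94.9/10) + 10^(75.3/10) = 3.156e+09.
Back to dB: 10·log₁₀ Σ = 95.0 dB.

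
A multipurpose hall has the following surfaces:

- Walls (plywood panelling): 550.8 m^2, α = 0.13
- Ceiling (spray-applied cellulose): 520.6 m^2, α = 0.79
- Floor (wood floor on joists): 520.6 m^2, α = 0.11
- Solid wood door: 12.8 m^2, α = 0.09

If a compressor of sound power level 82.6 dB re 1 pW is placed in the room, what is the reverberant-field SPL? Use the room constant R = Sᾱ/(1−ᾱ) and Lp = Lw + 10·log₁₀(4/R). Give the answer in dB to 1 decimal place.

59.5 dB

A = 541.296 sabins; S = 1604.8 m^2.
ᾱ = 541.296/1604.8 = 0.3373; R = Sᾱ/(1−ᾱ) = 541.296/(1−0.3373) = 816.804 m^2.
Lp = 82.6 + 10·log₁₀(4/816.804) = 82.6 + (-23.10) = 59.5 dB.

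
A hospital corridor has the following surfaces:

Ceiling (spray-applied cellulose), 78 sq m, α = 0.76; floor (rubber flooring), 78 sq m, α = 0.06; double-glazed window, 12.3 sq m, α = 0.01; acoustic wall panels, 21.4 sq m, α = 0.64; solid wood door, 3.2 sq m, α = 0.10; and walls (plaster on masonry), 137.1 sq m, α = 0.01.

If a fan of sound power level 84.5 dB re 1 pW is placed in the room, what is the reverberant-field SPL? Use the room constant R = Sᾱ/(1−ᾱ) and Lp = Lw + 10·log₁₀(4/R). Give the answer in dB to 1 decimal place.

Σ(Sᵢαᵢ) = 78×0.76 + 78×0.06 + 12.3×0.01 + 21.4×0.64 + 3.2×0.10 + 137.1×0.01 = 79.470; total area S = 330.0 sq m.
ᾱ = 0.2408, so room constant R = A/(1−ᾱ) = 104.676 sq m.
Lp = Lw + 10 log₁₀(4/R) = 84.5 -14.18 = 70.3 dB.

70.3 dB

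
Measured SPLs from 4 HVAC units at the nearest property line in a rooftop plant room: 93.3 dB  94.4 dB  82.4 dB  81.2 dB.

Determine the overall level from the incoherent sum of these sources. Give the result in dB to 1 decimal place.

97.2 dB

Sum in the linear (power) domain: Σ 10^(Lᵢ/10) = 10^(93.3/10) + 10^(94.4/10) + 10^(82.4/10) + 10^(81.2/10) = 5.198e+09.
Combined level = 10 log₁₀(5.198e+09) = 97.2 dB.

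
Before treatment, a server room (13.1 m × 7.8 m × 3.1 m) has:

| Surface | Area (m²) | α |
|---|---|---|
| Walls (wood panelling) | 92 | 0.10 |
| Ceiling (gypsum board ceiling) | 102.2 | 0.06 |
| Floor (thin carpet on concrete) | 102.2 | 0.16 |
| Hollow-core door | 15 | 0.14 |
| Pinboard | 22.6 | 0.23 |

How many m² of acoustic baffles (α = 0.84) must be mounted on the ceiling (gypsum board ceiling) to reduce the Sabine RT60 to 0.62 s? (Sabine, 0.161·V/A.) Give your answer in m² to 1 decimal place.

A₁ = Σ Sᵢαᵢ = 92·0.10 + 102.2·0.06 + 102.2·0.16 + 15·0.14 + 22.6·0.23 = 38.982 sabins.
V = 316.758 m³. Target absorption A₂ = 0.161 × 316.758 / 0.62 = 82.255 sabins.
Absorption to add: 82.255 − 38.982 = 43.273 sabins.
Each m² of panel replacing the ceiling (gypsum board ceiling) adds (0.84 − 0.06) = 0.78 sabins.
Panel area = 43.273 / 0.78 = 55.5 m².

55.5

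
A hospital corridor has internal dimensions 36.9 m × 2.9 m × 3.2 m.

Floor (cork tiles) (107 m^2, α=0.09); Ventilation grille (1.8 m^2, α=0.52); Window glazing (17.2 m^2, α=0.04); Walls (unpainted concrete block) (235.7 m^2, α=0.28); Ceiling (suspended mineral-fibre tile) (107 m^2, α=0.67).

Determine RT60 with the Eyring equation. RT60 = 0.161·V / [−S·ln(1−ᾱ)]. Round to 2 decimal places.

0.31 s

S = Σ Sᵢ = 468.7 m^2.
Σ(Sᵢαᵢ) = 107·0.09 + 1.8·0.52 + 17.2·0.04 + 235.7·0.28 + 107·0.67 = 148.940.
ᾱ = 148.940 / 468.7 = 0.3178.
−S·ln(1−ᾱ) = −468.7 × ln(1 − 0.3178) = 179.246.
V = 36.9 × 2.9 × 3.2 = 342.432 m³.
T = 0.161·V/[−S·ln(1−ᾱ)] = 0.161·342.432/179.246 = 0.31 s.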